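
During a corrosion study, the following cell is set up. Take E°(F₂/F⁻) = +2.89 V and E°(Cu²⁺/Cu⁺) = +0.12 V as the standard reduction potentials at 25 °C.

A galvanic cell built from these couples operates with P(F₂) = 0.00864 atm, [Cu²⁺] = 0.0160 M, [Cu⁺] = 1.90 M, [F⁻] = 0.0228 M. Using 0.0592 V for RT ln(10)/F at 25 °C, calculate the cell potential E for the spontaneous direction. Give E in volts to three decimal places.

+2.929 V

F₂/F⁻ is the cathode (higher E°), Cu²⁺/Cu⁺ the anode: E°cell = +2.89 − (+0.12) = +2.77 V, n = 2.
Overall: F₂(g) + 2 Cu⁺(aq) → 2 F⁻(aq) + 2 Cu²⁺(aq)
Q = [F⁻]^2·[Cu²⁺]^2 / (P(F₂)·[Cu⁺]^2); log Q = -5.370.
E = E° − (0.0592/n) log Q = +2.77 − (0.0592/2)(-5.370) = +2.929 V.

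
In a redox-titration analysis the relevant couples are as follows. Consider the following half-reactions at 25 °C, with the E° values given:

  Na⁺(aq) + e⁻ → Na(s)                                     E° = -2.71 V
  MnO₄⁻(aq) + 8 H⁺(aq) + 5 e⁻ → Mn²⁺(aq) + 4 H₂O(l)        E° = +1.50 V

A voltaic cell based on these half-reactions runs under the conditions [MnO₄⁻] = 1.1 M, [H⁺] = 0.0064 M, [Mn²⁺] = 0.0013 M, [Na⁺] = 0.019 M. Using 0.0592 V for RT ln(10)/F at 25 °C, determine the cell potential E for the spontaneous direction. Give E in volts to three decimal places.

MnO₄⁻/Mn²⁺ is the cathode (higher E°), Na⁺/Na the anode: E°cell = +1.50 − (-2.71) = +4.21 V, n = 5.
Overall: MnO₄⁻(aq) + 8 H⁺(aq) + 5 Na(s) → Mn²⁺(aq) + 4 H₂O(l) + 5 Na⁺(aq)
Q = [Mn²⁺]·[Na⁺]^5 / ([MnO₄⁻]·[H⁺]^8); log Q = 6.017.
E = E° − (0.0592/n) log Q = +4.21 − (0.0592/5)(6.017) = +4.139 V.

+4.139 V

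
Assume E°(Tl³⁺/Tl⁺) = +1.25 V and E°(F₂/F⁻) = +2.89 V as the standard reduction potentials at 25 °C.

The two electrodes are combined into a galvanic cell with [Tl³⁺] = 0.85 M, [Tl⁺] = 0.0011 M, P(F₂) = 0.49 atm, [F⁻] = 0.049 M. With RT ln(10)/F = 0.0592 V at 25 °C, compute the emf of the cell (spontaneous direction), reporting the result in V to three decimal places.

+1.623 V

F₂/F⁻ is the cathode (higher E°), Tl³⁺/Tl⁺ the anode: E°cell = +2.89 − (+1.25) = +1.64 V, n = 2.
Overall: F₂(g) + Tl⁺(aq) → 2 F⁻(aq) + Tl³⁺(aq)
Q = [F⁻]^2·[Tl³⁺] / (P(F₂)·[Tl⁺]); log Q = 0.578.
E = E° − (0.0592/n) log Q = +1.64 − (0.0592/2)(0.578) = +1.623 V.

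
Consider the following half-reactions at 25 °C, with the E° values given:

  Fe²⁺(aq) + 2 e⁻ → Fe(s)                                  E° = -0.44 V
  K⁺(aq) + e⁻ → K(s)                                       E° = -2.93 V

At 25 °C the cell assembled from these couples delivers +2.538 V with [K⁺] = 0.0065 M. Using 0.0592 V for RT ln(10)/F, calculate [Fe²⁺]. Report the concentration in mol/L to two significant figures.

0.0018 M

Fe²⁺/Fe is the cathode, K⁺/K the anode: E°cell = +2.49 V, n = 2.
Overall reaction: Fe²⁺(aq) + 2 K(s) → Fe(s) + 2 K⁺(aq); Q = [K⁺]^2/[Fe²⁺]^1.
From E = E° − (0.0592/n) log Q: log Q = (E° − E)·n/0.0592 = (+2.49 − (+2.538))·2/0.0592 = -1.6216.
So 1·log[Fe²⁺] = 2·log(0.0065) − log Q = -4.3742 − (-1.6216) = -2.7526; [Fe²⁺] = 10^(-2.7526) ≈ 0.0018 M.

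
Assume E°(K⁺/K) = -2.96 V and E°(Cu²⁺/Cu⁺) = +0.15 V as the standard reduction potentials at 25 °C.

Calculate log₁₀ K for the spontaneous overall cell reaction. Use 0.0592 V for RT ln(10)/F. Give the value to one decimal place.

52.5

Cathode: Cu²⁺/Cu⁺; anode: K⁺/K. E°cell = +3.11 V, n = 1.
log K = nE°cell / 0.0592 = (1)(+3.11) / 0.0592 = 52.5.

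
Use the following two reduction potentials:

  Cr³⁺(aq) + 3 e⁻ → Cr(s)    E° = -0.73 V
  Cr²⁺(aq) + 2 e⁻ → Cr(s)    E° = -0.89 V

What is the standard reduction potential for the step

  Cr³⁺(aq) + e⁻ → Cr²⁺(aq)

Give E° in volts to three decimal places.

-0.410 V

Sequential free energies add, so n₃E°₃ = n₁E°₁ + n₂E°₂.
With n₃ = 3, and the known step contributing 2×(-0.89) V, the unknown satisfies 1·E° = 3×(-0.73) − 2×(-0.89) = -0.410.
E° = -0.410 / 1 = -0.410 V.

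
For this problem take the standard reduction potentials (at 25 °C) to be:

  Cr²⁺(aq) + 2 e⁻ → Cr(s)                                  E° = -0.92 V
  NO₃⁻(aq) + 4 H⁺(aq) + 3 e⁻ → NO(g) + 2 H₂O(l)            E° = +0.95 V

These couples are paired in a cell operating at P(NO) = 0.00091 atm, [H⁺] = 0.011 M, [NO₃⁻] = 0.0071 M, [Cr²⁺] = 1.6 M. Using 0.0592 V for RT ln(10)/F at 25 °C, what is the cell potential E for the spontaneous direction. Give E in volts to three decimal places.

NO₃⁻/NO is the cathode (higher E°), Cr²⁺/Cr the anode: E°cell = +0.95 − (-0.92) = +1.87 V, n = 6.
Overall: 2 NO₃⁻(aq) + 8 H⁺(aq) + 3 Cr(s) → 2 NO(g) + 4 H₂O(l) + 3 Cr²⁺(aq)
Q = P(NO)^2·[Cr²⁺]^3 / ([NO₃⁻]^2·[H⁺]^8); log Q = 14.497.
E = E° − (0.0592/n) log Q = +1.87 − (0.0592/6)(14.497) = +1.727 V.

+1.727 V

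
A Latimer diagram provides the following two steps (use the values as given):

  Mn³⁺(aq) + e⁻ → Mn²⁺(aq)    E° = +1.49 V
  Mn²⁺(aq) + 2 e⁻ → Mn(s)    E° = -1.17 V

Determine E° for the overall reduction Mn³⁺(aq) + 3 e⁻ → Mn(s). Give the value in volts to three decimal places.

Standard free energies of sequential steps add: ΔG°₃ = ΔG°₁ + ΔG°₂, so n₃E°₃ = n₁E°₁ + n₂E°₂.
E°₃ = (1×+1.49 + 2×-1.17) / 3 = (-0.850) / 3 = -0.283 V.

-0.283 V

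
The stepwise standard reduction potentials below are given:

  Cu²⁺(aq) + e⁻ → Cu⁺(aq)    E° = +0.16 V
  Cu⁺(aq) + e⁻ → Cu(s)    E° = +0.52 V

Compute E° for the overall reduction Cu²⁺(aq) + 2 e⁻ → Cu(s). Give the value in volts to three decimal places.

Standard free energies of sequential steps add: ΔG°₃ = ΔG°₁ + ΔG°₂, so n₃E°₃ = n₁E°₁ + n₂E°₂.
E°₃ = (1×+0.16 + 1×+0.52) / 2 = (+0.680) / 2 = +0.340 V.

+0.340 V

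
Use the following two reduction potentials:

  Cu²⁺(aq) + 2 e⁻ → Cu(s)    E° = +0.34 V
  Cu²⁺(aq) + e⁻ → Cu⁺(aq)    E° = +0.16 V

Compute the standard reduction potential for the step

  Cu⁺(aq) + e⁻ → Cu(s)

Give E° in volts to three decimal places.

+0.520 V

Sequential free energies add, so n₃E°₃ = n₁E°₁ + n₂E°₂.
With n₃ = 2, and the known step contributing 1×(+0.16) V, the unknown satisfies 1·E° = 2×(+0.34) − 1×(+0.16) = +0.520.
E° = +0.520 / 1 = +0.520 V.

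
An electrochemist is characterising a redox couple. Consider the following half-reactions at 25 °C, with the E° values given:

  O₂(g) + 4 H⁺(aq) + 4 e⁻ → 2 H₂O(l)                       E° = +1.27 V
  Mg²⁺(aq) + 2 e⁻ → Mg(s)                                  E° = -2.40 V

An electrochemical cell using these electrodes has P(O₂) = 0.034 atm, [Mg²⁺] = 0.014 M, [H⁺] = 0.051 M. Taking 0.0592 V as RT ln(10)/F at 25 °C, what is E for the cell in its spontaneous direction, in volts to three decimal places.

O₂/H₂O is the cathode (higher E°), Mg²⁺/Mg the anode: E°cell = +1.27 − (-2.40) = +3.67 V, n = 4.
Overall: O₂(g) + 4 H⁺(aq) + 2 Mg(s) → 2 H₂O(l) + 2 Mg²⁺(aq)
Q = [Mg²⁺]^2 / (P(O₂)·[H⁺]^4); log Q = 2.930.
E = E° − (0.0592/n) log Q = +3.67 − (0.0592/4)(2.930) = +3.627 V.

+3.627 V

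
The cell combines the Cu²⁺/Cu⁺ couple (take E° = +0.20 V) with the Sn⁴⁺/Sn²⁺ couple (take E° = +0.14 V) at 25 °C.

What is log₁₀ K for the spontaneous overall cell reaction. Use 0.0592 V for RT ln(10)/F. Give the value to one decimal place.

Cathode: Cu²⁺/Cu⁺; anode: Sn⁴⁺/Sn²⁺. E°cell = +0.06 V, n = 2.
log K = nE°cell / 0.0592 = (2)(+0.06) / 0.0592 = 2.0.

2.0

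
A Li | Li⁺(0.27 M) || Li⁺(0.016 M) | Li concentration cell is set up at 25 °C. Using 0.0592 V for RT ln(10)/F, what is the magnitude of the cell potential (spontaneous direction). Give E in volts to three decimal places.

For a concentration cell E°cell = 0. The 0.27 M side is the cathode (reduction is favoured where [Li⁺] is higher).
With n = 1, E = −(0.0592/1) log([Li⁺]ₐₙ/[Li⁺]꜀ₐₜ) = −(0.0592/1) log(0.016/0.27) = −(0.0592/1)(-1.227) = +0.073 V.

+0.073 V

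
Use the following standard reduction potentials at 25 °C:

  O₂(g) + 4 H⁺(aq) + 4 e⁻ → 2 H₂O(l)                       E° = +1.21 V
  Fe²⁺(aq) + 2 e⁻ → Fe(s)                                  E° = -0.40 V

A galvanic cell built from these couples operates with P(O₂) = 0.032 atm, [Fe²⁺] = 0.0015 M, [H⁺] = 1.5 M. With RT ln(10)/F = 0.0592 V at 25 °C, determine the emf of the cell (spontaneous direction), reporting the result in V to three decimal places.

+1.682 V

O₂/H₂O is the cathode (higher E°), Fe²⁺/Fe the anode: E°cell = +1.21 − (-0.40) = +1.61 V, n = 4.
Overall: O₂(g) + 4 H⁺(aq) + 2 Fe(s) → 2 H₂O(l) + 2 Fe²⁺(aq)
Q = [Fe²⁺]^2 / (P(O₂)·[H⁺]^4); log Q = -4.857.
E = E° − (0.0592/n) log Q = +1.61 − (0.0592/4)(-4.857) = +1.682 V.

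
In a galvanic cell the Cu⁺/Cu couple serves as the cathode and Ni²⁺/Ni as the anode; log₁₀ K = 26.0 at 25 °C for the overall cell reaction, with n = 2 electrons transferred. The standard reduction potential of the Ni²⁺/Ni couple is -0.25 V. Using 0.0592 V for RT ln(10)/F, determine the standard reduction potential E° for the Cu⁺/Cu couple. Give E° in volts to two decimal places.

E°cell = (0.0592/n)·log K = (0.0592/2)(26.0) = +0.770 V.
Since Cu⁺/Cu is the cathode and Ni²⁺/Ni the anode, E°cell = E°(Cu⁺/Cu) − E°(Ni²⁺/Ni).
So E°(Cu⁺/Cu) = E°cell + E°(Ni²⁺/Ni) = +0.770 + (-0.25) = +0.52 V.

+0.52 V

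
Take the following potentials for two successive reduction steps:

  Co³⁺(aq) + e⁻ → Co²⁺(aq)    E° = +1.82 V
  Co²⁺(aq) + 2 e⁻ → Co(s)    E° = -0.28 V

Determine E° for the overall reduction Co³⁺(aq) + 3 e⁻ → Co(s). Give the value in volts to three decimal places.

Standard free energies of sequential steps add: ΔG°₃ = ΔG°₁ + ΔG°₂, so n₃E°₃ = n₁E°₁ + n₂E°₂.
E°₃ = (1×+1.82 + 2×-0.28) / 3 = (+1.260) / 3 = +0.420 V.
E° values themselves are not directly additive — weighting by electron count is essential.

+0.420 V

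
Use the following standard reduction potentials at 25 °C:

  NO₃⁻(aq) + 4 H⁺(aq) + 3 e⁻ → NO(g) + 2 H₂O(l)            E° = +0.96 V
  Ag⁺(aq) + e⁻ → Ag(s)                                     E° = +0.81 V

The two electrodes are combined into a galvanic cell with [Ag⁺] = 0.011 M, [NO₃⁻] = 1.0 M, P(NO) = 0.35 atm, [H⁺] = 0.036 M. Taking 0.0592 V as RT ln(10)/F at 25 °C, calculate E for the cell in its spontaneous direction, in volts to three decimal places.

NO₃⁻/NO is the cathode (higher E°), Ag⁺/Ag the anode: E°cell = +0.96 − (+0.81) = +0.15 V, n = 3.
Overall: NO₃⁻(aq) + 4 H⁺(aq) + 3 Ag(s) → NO(g) + 2 H₂O(l) + 3 Ag⁺(aq)
Q = P(NO)·[Ag⁺]^3 / ([NO₃⁻]·[H⁺]^4); log Q = -0.557.
E = E° − (0.0592/n) log Q = +0.15 − (0.0592/3)(-0.557) = +0.161 V.

+0.161 V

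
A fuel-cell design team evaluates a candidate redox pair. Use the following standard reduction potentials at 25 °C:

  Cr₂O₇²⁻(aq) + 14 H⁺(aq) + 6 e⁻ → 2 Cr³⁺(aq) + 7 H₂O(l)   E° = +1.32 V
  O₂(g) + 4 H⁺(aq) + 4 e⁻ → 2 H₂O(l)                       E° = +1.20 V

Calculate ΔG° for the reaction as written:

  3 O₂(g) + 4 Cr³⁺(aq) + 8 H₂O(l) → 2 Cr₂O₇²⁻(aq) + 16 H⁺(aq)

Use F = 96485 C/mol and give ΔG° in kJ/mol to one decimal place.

+138.9 kJ/mol

As written, O₂/H₂O is reduced (cathode) and Cr₂O₇²⁻/Cr³⁺ is oxidised (anode), so E°cell = (+1.20) − (+1.32) = -0.12 V.
Balancing electrons gives n = 12.
ΔG° = −nFE° = −(12)(96485)(-0.12) = 138,938 J = +138.9 kJ/mol.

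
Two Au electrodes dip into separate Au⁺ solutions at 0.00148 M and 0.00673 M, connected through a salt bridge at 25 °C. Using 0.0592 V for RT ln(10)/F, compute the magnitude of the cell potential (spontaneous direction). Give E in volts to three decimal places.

For a concentration cell E°cell = 0. The 0.00673 M side is the cathode (reduction is favoured where [Au⁺] is higher).
With n = 1, E = −(0.0592/1) log([Au⁺]ₐₙ/[Au⁺]꜀ₐₜ) = −(0.0592/1) log(0.00148/0.00673) = −(0.0592/1)(-0.658) = +0.039 V.

+0.039 V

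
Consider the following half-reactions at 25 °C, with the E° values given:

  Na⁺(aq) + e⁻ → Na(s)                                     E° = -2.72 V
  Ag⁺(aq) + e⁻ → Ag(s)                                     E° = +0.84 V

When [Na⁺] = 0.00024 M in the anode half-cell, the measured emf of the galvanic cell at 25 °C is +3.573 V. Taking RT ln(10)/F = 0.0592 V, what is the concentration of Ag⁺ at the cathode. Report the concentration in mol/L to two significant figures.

0.00040 M

Ag⁺/Ag is the cathode, Na⁺/Na the anode: E°cell = +3.56 V, n = 1.
Overall reaction: Ag⁺(aq) + Na(s) → Ag(s) + Na⁺(aq); Q = [Na⁺]^1/[Ag⁺]^1.
From E = E° − (0.0592/n) log Q: log Q = (E° − E)·n/0.0592 = (+3.56 − (+3.573))·1/0.0592 = -0.2196.
So 1·log[Ag⁺] = 1·log(0.00024) − log Q = -3.6198 − (-0.2196) = -3.4002; [Ag⁺] = 10^(-3.4002) ≈ 0.00040 M.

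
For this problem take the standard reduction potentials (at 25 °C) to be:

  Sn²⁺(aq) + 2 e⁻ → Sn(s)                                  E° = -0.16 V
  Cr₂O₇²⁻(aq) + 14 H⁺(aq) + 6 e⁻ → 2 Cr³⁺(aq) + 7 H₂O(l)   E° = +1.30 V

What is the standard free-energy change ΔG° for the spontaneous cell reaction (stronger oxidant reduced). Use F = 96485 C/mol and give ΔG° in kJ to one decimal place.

-845.2 kJ

Cr₂O₇²⁻/Cr³⁺ (E° = +1.30 V) is the cathode; Sn²⁺/Sn (E° = -0.16 V) is the anode, so E°cell = +1.46 V.
Balancing electrons gives n = 6 (lcm of 6 and 2).
ΔG° = −nFE° = −(6)(96485)(+1.46) = -845,209 J = -845.2 kJ.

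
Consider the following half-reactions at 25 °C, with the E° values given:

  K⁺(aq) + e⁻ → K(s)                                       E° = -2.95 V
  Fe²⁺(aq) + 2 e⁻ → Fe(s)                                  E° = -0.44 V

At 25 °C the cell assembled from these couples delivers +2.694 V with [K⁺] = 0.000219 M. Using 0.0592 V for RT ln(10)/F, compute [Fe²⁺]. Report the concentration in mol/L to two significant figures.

0.079 M

Fe²⁺/Fe is the cathode, K⁺/K the anode: E°cell = +2.51 V, n = 2.
Overall reaction: Fe²⁺(aq) + 2 K(s) → Fe(s) + 2 K⁺(aq); Q = [K⁺]^2/[Fe²⁺]^1.
From E = E° − (0.0592/n) log Q: log Q = (E° − E)·n/0.0592 = (+2.51 − (+2.694))·2/0.0592 = -6.2162.
So 1·log[Fe²⁺] = 2·log(0.000219) − log Q = -7.3191 − (-6.2162) = -1.1029; [Fe²⁺] = 10^(-1.1029) ≈ 0.079 M.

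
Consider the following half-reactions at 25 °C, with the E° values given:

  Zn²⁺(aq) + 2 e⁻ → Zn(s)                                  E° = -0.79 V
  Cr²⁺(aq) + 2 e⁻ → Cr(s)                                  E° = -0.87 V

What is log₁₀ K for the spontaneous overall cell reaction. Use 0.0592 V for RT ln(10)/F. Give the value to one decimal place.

Cathode: Zn²⁺/Zn; anode: Cr²⁺/Cr. E°cell = +0.08 V, n = 2.
log K = nE°cell / 0.0592 = (2)(+0.08) / 0.0592 = 2.7.

2.7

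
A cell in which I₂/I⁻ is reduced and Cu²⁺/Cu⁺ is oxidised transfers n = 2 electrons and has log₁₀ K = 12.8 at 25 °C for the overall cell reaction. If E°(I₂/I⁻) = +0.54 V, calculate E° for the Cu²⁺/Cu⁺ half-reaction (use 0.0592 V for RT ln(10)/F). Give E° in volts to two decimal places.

+0.16 V

E°cell = (0.0592/n)·log K = (0.0592/2)(12.8) = +0.379 V.
Since I₂/I⁻ is the cathode and Cu²⁺/Cu⁺ the anode, E°cell = E°(I₂/I⁻) − E°(Cu²⁺/Cu⁺).
So E°(Cu²⁺/Cu⁺) = E°(I₂/I⁻) − E°cell = (+0.54) − (+0.379) = +0.16 V.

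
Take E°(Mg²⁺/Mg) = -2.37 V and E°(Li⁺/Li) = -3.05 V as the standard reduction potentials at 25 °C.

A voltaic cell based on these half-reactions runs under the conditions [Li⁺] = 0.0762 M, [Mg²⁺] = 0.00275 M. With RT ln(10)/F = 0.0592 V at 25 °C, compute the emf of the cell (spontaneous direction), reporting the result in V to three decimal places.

+0.670 V

Mg²⁺/Mg is the cathode (higher E°), Li⁺/Li the anode: E°cell = -2.37 − (-3.05) = +0.68 V, n = 2.
Overall: Mg²⁺(aq) + 2 Li(s) → Mg(s) + 2 Li⁺(aq)
Q = [Li⁺]^2 / ([Mg²⁺]); log Q = 0.325.
E = E° − (0.0592/n) log Q = +0.68 − (0.0592/2)(0.325) = +0.670 V.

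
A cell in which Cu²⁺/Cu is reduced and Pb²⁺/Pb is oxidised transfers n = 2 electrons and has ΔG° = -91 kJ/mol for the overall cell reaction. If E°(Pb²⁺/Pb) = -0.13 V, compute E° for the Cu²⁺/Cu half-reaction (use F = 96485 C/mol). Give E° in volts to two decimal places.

+0.34 V

E°cell = −ΔG°/(nF) = −(-91×10³)/((2)(96485)) = +0.472 V.
Since Cu²⁺/Cu is the cathode and Pb²⁺/Pb the anode, E°cell = E°(Cu²⁺/Cu) − E°(Pb²⁺/Pb).
So E°(Cu²⁺/Cu) = E°cell + E°(Pb²⁺/Pb) = +0.472 + (-0.13) = +0.34 V.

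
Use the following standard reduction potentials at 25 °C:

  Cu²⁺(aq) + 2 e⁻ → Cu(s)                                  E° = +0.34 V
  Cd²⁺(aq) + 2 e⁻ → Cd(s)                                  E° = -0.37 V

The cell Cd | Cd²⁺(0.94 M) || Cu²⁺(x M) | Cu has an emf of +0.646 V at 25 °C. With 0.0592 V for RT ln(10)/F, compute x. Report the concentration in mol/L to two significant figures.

0.0065 M

Cu²⁺/Cu is the cathode, Cd²⁺/Cd the anode: E°cell = +0.71 V, n = 2.
Overall reaction: Cu²⁺(aq) + Cd(s) → Cu(s) + Cd²⁺(aq); Q = [Cd²⁺]^1/[Cu²⁺]^1.
From E = E° − (0.0592/n) log Q: log Q = (E° − E)·n/0.0592 = (+0.71 − (+0.646))·2/0.0592 = 2.1622.
So 1·log[Cu²⁺] = 1·log(0.94) − log Q = -0.0269 − (2.1622) = -2.1891; [Cu²⁺] = 10^(-2.1891) ≈ 0.0065 M.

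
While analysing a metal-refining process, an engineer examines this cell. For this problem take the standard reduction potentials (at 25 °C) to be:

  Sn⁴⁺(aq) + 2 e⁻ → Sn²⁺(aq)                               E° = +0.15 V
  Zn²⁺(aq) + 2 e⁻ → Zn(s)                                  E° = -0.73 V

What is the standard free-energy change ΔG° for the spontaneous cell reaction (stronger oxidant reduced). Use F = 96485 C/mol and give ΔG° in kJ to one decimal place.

-169.8 kJ

Sn⁴⁺/Sn²⁺ (E° = +0.15 V) is the cathode; Zn²⁺/Zn (E° = -0.73 V) is the anode, so E°cell = +0.88 V.
Balancing electrons gives n = 2 (lcm of 2 and 2).
ΔG° = −nFE° = −(2)(96485)(+0.88) = -169,814 J = -169.8 kJ.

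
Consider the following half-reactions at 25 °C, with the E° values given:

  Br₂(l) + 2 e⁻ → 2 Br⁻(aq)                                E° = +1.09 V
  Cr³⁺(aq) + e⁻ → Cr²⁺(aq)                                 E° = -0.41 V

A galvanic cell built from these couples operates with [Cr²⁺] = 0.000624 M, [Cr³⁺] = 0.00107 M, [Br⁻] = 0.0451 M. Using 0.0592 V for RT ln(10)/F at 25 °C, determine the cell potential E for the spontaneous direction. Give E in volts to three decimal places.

Br₂/Br⁻ is the cathode (higher E°), Cr³⁺/Cr²⁺ the anode: E°cell = +1.09 − (-0.41) = +1.50 V, n = 2.
Overall: Br₂(l) + 2 Cr²⁺(aq) → 2 Br⁻(aq) + 2 Cr³⁺(aq)
Q = [Br⁻]^2·[Cr³⁺]^2 / ([Cr²⁺]^2); log Q = -2.223.
E = E° − (0.0592/n) log Q = +1.50 − (0.0592/2)(-2.223) = +1.566 V.

+1.566 V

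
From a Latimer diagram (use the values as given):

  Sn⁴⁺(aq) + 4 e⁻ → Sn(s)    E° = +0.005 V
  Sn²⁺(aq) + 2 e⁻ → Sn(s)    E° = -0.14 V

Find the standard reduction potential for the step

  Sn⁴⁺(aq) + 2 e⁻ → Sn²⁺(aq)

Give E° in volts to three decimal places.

+0.150 V

Sequential free energies add, so n₃E°₃ = n₁E°₁ + n₂E°₂.
With n₃ = 4, and the known step contributing 2×(-0.14) V, the unknown satisfies 2·E° = 4×(+0.005) − 2×(-0.14) = +0.300.
E° = +0.300 / 2 = +0.150 V.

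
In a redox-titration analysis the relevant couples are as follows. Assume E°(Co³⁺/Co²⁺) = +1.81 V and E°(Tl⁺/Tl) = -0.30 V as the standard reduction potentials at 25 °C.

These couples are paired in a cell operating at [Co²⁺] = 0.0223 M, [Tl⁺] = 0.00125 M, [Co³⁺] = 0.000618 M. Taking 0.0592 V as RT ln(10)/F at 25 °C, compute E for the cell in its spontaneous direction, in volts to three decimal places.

Co³⁺/Co²⁺ is the cathode (higher E°), Tl⁺/Tl the anode: E°cell = +1.81 − (-0.30) = +2.11 V, n = 1.
Overall: Co³⁺(aq) + Tl(s) → Co²⁺(aq) + Tl⁺(aq)
Q = [Co²⁺]·[Tl⁺] / ([Co³⁺]); log Q = -1.346.
E = E° − (0.0592/n) log Q = +2.11 − (0.0592/1)(-1.346) = +2.190 V.

+2.190 V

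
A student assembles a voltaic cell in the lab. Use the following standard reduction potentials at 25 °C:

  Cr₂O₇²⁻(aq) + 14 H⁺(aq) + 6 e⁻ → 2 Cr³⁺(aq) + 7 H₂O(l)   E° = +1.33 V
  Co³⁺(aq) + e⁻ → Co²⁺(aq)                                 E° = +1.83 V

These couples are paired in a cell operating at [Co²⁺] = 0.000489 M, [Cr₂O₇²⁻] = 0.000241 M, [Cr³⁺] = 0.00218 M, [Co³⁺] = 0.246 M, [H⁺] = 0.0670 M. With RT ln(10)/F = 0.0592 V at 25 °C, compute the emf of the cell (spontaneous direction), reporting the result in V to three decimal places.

Co³⁺/Co²⁺ is the cathode (higher E°), Cr₂O₇²⁻/Cr³⁺ the anode: E°cell = +1.83 − (+1.33) = +0.50 V, n = 6.
Overall: 6 Co³⁺(aq) + 2 Cr³⁺(aq) + 7 H₂O(l) → 6 Co²⁺(aq) + Cr₂O₇²⁻(aq) + 14 H⁺(aq)
Q = [Co²⁺]^6·[Cr₂O₇²⁻]·[H⁺]^14 / ([Co³⁺]^6·[Cr³⁺]^2); log Q = -30.940.
E = E° − (0.0592/n) log Q = +0.50 − (0.0592/6)(-30.940) = +0.805 V.

+0.805 V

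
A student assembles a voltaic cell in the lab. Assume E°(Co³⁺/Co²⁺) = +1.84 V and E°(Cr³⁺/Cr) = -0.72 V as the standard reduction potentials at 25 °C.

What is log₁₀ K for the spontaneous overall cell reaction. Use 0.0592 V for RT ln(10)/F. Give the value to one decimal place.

129.7

Cathode: Co³⁺/Co²⁺; anode: Cr³⁺/Cr. E°cell = +2.56 V, n = 3.
log K = nE°cell / 0.0592 = (3)(+2.56) / 0.0592 = 129.7.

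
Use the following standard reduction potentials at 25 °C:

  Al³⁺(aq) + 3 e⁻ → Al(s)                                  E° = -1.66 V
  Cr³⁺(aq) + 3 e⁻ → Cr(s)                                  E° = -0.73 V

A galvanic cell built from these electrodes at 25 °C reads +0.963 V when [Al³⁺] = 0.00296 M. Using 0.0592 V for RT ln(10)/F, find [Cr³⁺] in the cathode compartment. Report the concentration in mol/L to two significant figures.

0.14 M

Cr³⁺/Cr is the cathode, Al³⁺/Al the anode: E°cell = +0.93 V, n = 3.
Overall reaction: Cr³⁺(aq) + Al(s) → Cr(s) + Al³⁺(aq); Q = [Al³⁺]^1/[Cr³⁺]^1.
From E = E° − (0.0592/n) log Q: log Q = (E° − E)·n/0.0592 = (+0.93 − (+0.963))·3/0.0592 = -1.6723.
So 1·log[Cr³⁺] = 1·log(0.00296) − log Q = -2.5287 − (-1.6723) = -0.8564; [Cr³⁺] = 10^(-0.8564) ≈ 0.14 M.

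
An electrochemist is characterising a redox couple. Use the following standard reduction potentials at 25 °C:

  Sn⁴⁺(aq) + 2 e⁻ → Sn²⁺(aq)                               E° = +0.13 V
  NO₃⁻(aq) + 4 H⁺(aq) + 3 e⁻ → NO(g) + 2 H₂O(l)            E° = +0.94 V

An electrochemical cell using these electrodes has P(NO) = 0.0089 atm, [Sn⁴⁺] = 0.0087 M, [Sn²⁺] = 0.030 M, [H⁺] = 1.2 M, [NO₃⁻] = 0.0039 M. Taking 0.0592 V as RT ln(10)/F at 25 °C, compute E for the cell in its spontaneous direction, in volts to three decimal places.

+0.825 V

NO₃⁻/NO is the cathode (higher E°), Sn⁴⁺/Sn²⁺ the anode: E°cell = +0.94 − (+0.13) = +0.81 V, n = 6.
Overall: 2 NO₃⁻(aq) + 8 H⁺(aq) + 3 Sn²⁺(aq) → 2 NO(g) + 4 H₂O(l) + 3 Sn⁴⁺(aq)
Q = P(NO)^2·[Sn⁴⁺]^3 / ([NO₃⁻]^2·[H⁺]^8·[Sn²⁺]^3); log Q = -1.530.
E = E° − (0.0592/n) log Q = +0.81 − (0.0592/6)(-1.530) = +0.825 V.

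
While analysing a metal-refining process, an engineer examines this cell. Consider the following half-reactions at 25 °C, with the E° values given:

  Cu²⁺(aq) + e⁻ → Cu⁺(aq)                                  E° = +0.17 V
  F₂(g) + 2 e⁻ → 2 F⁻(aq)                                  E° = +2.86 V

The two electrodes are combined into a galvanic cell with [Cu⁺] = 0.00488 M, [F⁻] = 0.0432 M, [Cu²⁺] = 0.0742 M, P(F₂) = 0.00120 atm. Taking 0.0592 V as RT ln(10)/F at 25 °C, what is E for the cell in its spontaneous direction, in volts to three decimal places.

+2.614 V

F₂/F⁻ is the cathode (higher E°), Cu²⁺/Cu⁺ the anode: E°cell = +2.86 − (+0.17) = +2.69 V, n = 2.
Overall: F₂(g) + 2 Cu⁺(aq) → 2 F⁻(aq) + 2 Cu²⁺(aq)
Q = [F⁻]^2·[Cu²⁺]^2 / (P(F₂)·[Cu⁺]^2); log Q = 2.556.
E = E° − (0.0592/n) log Q = +2.69 − (0.0592/2)(2.556) = +2.614 V.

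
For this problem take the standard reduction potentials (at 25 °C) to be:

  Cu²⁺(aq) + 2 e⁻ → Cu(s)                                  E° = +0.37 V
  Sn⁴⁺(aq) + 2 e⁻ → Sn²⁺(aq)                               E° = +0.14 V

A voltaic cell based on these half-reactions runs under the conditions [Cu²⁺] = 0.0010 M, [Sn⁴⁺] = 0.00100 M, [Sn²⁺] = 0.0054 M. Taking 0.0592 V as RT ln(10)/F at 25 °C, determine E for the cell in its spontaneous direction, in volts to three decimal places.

Cu²⁺/Cu is the cathode (higher E°), Sn⁴⁺/Sn²⁺ the anode: E°cell = +0.37 − (+0.14) = +0.23 V, n = 2.
Overall: Cu²⁺(aq) + Sn²⁺(aq) → Cu(s) + Sn⁴⁺(aq)
Q = [Sn⁴⁺] / ([Cu²⁺]·[Sn²⁺]); log Q = 2.268.
E = E° − (0.0592/n) log Q = +0.23 − (0.0592/2)(2.268) = +0.163 V.

+0.163 V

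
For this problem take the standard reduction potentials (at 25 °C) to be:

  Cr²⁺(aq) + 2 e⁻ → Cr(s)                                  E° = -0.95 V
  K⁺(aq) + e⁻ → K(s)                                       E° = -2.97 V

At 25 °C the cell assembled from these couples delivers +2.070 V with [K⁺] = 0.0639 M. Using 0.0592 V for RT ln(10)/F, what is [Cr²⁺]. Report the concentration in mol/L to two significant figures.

Cr²⁺/Cr is the cathode, K⁺/K the anode: E°cell = +2.02 V, n = 2.
Overall reaction: Cr²⁺(aq) + 2 K(s) → Cr(s) + 2 K⁺(aq); Q = [K⁺]^2/[Cr²⁺]^1.
From E = E° − (0.0592/n) log Q: log Q = (E° − E)·n/0.0592 = (+2.02 − (+2.070))·2/0.0592 = -1.6892.
So 1·log[Cr²⁺] = 2·log(0.0639) − log Q = -2.3890 − (-1.6892) = -0.6998; [Cr²⁺] = 10^(-0.6998) ≈ 0.20 M.

0.20 M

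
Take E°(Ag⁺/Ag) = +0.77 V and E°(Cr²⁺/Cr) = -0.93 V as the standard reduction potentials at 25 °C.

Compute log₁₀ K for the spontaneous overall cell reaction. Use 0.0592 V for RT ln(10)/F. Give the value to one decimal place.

57.4

Cathode: Ag⁺/Ag; anode: Cr²⁺/Cr. E°cell = +1.70 V, n = 2.
log K = nE°cell / 0.0592 = (2)(+1.70) / 0.0592 = 57.4.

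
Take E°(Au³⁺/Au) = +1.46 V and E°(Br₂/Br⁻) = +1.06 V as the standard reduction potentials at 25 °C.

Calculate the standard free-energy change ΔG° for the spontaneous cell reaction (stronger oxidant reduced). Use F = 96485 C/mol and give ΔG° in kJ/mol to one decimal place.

-231.6 kJ/mol

Au³⁺/Au (E° = +1.46 V) is the cathode; Br₂/Br⁻ (E° = +1.06 V) is the anode, so E°cell = +0.40 V.
Balancing electrons gives n = 6 (lcm of 3 and 2).
ΔG° = −nFE° = −(6)(96485)(+0.40) = -231,564 J = -231.6 kJ/mol.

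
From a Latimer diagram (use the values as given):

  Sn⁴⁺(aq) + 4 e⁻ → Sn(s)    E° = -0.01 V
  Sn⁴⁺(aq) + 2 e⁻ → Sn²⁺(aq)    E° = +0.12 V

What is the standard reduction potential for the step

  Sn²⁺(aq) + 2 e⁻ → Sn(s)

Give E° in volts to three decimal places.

-0.140 V

Sequential free energies add, so n₃E°₃ = n₁E°₁ + n₂E°₂.
With n₃ = 4, and the known step contributing 2×(+0.12) V, the unknown satisfies 2·E° = 4×(-0.01) − 2×(+0.12) = -0.280.
E° = -0.280 / 2 = -0.140 V.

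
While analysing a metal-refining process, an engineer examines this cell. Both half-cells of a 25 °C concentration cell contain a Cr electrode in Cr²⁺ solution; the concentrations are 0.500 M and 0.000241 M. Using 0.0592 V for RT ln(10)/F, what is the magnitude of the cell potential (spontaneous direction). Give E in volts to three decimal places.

For a concentration cell E°cell = 0. The 0.500 M side is the cathode (reduction is favoured where [Cr²⁺] is higher).
With n = 2, E = −(0.0592/2) log([Cr²⁺]ₐₙ/[Cr²⁺]꜀ₐₜ) = −(0.0592/2) log(0.000241/0.5) = −(0.0592/2)(-3.317) = +0.098 V.

+0.098 V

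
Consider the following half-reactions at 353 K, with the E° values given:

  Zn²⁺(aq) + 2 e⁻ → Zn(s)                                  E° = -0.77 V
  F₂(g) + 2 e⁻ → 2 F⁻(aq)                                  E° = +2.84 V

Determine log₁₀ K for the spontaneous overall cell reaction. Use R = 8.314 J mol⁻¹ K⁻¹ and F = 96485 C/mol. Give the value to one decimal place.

103.1

Cathode: F₂/F⁻; anode: Zn²⁺/Zn. E°cell = (+2.84) − (-0.77) = +3.61 V, with n = 2.
ΔG° = −nFE° = −RT ln K, so ln K = nFE°/(RT) = (2)(96485)(+3.61) / ((8.314)(353)) = 237.363.
log₁₀ K = 237.363 / ln 10 = 103.1.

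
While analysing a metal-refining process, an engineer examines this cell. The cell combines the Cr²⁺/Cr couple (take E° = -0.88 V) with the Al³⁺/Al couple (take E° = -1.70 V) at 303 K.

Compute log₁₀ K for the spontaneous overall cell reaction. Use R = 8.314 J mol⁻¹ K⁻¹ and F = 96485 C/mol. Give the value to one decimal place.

81.8

Cathode: Cr²⁺/Cr; anode: Al³⁺/Al. E°cell = (-0.88) − (-1.70) = +0.82 V, with n = 6.
ΔG° = −nFE° = −RT ln K, so ln K = nFE°/(RT) = (6)(96485)(+0.82) / ((8.314)(303)) = 188.440.
log₁₀ K = 188.440 / ln 10 = 81.8.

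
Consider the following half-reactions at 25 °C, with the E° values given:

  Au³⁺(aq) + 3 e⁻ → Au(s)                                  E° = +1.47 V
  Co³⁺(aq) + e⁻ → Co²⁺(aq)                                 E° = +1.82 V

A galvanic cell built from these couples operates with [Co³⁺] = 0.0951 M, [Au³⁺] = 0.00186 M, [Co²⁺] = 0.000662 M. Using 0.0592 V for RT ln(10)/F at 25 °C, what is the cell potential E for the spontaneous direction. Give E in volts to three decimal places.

+0.532 V

Co³⁺/Co²⁺ is the cathode (higher E°), Au³⁺/Au the anode: E°cell = +1.82 − (+1.47) = +0.35 V, n = 3.
Overall: 3 Co³⁺(aq) + Au(s) → 3 Co²⁺(aq) + Au³⁺(aq)
Q = [Co²⁺]^3·[Au³⁺] / ([Co³⁺]^3); log Q = -9.202.
E = E° − (0.0592/n) log Q = +0.35 − (0.0592/3)(-9.202) = +0.532 V.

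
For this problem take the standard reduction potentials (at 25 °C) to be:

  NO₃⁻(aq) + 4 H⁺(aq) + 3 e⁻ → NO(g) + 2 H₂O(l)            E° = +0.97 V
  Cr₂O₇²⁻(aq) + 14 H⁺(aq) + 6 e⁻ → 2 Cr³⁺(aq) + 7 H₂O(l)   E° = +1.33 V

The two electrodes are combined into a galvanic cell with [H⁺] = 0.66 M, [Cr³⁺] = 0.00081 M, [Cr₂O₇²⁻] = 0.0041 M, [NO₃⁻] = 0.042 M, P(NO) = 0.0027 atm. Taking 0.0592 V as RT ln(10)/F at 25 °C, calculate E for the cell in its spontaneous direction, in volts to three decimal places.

Cr₂O₇²⁻/Cr³⁺ is the cathode (higher E°), NO₃⁻/NO the anode: E°cell = +1.33 − (+0.97) = +0.36 V, n = 6.
Overall: Cr₂O₇²⁻(aq) + 6 H⁺(aq) + 2 NO(g) → 2 Cr³⁺(aq) + 3 H₂O(l) + 2 NO₃⁻(aq)
Q = [Cr³⁺]^2·[NO₃⁻]^2 / ([Cr₂O₇²⁻]·[H⁺]^6·P(NO)^2); log Q = -0.329.
E = E° − (0.0592/n) log Q = +0.36 − (0.0592/6)(-0.329) = +0.363 V.

+0.363 V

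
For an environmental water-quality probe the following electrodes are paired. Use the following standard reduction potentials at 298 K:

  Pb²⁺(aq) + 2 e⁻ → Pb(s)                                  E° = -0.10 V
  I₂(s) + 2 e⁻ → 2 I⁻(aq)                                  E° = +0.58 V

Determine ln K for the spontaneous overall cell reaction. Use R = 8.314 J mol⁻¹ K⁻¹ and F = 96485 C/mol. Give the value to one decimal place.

53.0

Cathode: I₂/I⁻; anode: Pb²⁺/Pb. E°cell = (+0.58) − (-0.10) = +0.68 V, with n = 2.
ΔG° = −nFE° = −RT ln K, so ln K = nFE°/(RT) = (2)(96485)(+0.68) / ((8.314)(298)) = 52.963.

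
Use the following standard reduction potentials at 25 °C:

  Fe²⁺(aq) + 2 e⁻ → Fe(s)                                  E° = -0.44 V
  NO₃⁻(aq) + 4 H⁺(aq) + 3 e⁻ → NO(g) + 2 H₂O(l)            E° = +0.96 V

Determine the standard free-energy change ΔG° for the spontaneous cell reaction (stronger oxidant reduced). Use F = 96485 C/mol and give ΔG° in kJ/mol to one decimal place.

-810.5 kJ/mol

NO₃⁻/NO (E° = +0.96 V) is the cathode; Fe²⁺/Fe (E° = -0.44 V) is the anode, so E°cell = +1.40 V.
Balancing electrons gives n = 6 (lcm of 3 and 2).
ΔG° = −nFE° = −(6)(96485)(+1.40) = -810,474 J = -810.5 kJ/mol.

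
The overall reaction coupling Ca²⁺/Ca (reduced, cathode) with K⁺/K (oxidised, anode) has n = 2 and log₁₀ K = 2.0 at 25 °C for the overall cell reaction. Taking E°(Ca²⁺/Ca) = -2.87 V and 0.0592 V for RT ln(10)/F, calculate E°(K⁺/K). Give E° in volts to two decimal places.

E°cell = (0.0592/n)·log K = (0.0592/2)(2.0) = +0.059 V.
Since Ca²⁺/Ca is the cathode and K⁺/K the anode, E°cell = E°(Ca²⁺/Ca) − E°(K⁺/K).
So E°(K⁺/K) = E°(Ca²⁺/Ca) − E°cell = (-2.87) − (+0.059) = -2.93 V.

-2.93 V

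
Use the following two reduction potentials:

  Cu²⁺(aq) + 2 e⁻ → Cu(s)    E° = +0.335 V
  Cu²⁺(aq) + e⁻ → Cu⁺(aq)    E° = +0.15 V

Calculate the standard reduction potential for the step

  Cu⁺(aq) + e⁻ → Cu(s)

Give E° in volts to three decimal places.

Sequential free energies add, so n₃E°₃ = n₁E°₁ + n₂E°₂.
With n₃ = 2, and the known step contributing 1×(+0.15) V, the unknown satisfies 1·E° = 2×(+0.335) − 1×(+0.15) = +0.520.
E° = +0.520 / 1 = +0.520 V.

+0.520 V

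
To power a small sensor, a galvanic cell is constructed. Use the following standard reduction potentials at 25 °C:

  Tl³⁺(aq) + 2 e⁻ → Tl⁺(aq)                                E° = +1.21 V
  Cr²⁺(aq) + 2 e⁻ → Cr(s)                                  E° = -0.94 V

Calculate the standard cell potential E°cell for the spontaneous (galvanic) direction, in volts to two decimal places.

The Tl³⁺/Tl⁺ couple has the higher reduction potential, so it is the cathode; Cr²⁺/Cr is oxidised at the anode.
E°cell = E°(cathode) − E°(anode) = (+1.21) − (-0.94) = +2.15 V.

+2.15 V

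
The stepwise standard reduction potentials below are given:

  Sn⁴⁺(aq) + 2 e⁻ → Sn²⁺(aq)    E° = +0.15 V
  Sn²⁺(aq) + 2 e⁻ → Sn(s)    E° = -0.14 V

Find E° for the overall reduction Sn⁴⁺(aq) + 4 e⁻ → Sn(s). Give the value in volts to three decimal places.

+0.005 V

Since ΔG° = −nFE° is additive over sequential reductions, n₃E°₃ = n₁E°₁ + n₂E°₂.
E°₃ = (2×+0.15 + 2×-0.14) / 4 = (+0.020) / 4 = +0.005 V.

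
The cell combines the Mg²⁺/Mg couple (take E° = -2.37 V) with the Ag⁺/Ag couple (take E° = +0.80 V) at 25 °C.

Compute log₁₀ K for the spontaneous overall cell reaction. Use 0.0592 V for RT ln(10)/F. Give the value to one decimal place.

107.1

Cathode: Ag⁺/Ag; anode: Mg²⁺/Mg. E°cell = +3.17 V, n = 2.
log K = nE°cell / 0.0592 = (2)(+3.17) / 0.0592 = 107.1.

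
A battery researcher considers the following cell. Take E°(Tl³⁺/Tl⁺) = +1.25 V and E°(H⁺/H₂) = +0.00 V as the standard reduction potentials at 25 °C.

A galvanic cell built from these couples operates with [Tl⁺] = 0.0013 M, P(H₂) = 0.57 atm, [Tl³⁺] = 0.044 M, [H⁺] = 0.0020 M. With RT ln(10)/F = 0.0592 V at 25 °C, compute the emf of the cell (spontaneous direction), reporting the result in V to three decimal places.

Tl³⁺/Tl⁺ is the cathode (higher E°), H⁺/H₂ the anode: E°cell = +1.25 − (+0.00) = +1.25 V, n = 2.
Overall: Tl³⁺(aq) + H₂(g) → Tl⁺(aq) + 2 H⁺(aq)
Q = [Tl⁺]·[H⁺]^2 / ([Tl³⁺]·P(H₂)); log Q = -6.683.
E = E° − (0.0592/n) log Q = +1.25 − (0.0592/2)(-6.683) = +1.448 V.

+1.448 V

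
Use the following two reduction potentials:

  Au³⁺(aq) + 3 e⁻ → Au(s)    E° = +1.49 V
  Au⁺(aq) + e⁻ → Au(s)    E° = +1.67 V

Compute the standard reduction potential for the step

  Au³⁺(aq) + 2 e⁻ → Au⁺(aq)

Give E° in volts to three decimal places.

+1.400 V

Sequential free energies add, so n₃E°₃ = n₁E°₁ + n₂E°₂.
With n₃ = 3, and the known step contributing 1×(+1.67) V, the unknown satisfies 2·E° = 3×(+1.49) − 1×(+1.67) = +2.800.
E° = +2.800 / 2 = +1.400 V.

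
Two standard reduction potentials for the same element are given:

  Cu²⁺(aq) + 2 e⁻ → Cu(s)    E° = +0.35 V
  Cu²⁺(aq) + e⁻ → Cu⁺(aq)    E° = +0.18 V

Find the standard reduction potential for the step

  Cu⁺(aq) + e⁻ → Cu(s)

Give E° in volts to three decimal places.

+0.520 V

Sequential free energies add, so n₃E°₃ = n₁E°₁ + n₂E°₂.
With n₃ = 2, and the known step contributing 1×(+0.18) V, the unknown satisfies 1·E° = 2×(+0.35) − 1×(+0.18) = +0.520.
E° = +0.520 / 1 = +0.520 V.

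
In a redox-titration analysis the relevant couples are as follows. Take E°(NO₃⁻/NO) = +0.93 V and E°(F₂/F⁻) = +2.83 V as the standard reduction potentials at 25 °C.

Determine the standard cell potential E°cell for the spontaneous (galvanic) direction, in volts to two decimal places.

The F₂/F⁻ couple has the higher reduction potential, so it is the cathode; NO₃⁻/NO is oxidised at the anode.
E°cell = E°(cathode) − E°(anode) = (+2.83) − (+0.93) = +1.90 V.

+1.90 V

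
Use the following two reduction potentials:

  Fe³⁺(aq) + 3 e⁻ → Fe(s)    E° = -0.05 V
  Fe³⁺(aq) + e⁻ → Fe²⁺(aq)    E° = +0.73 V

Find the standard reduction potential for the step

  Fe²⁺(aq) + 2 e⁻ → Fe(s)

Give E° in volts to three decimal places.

-0.440 V

Sequential free energies add, so n₃E°₃ = n₁E°₁ + n₂E°₂.
With n₃ = 3, and the known step contributing 1×(+0.73) V, the unknown satisfies 2·E° = 3×(-0.05) − 1×(+0.73) = -0.880.
E° = -0.880 / 2 = -0.440 V.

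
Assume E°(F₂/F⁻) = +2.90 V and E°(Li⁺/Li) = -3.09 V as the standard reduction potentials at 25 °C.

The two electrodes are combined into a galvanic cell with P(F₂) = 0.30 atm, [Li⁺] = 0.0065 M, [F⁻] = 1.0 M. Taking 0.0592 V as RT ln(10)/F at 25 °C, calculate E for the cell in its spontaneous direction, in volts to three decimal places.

+6.104 V

F₂/F⁻ is the cathode (higher E°), Li⁺/Li the anode: E°cell = +2.90 − (-3.09) = +5.99 V, n = 2.
Overall: F₂(g) + 2 Li(s) → 2 F⁻(aq) + 2 Li⁺(aq)
Q = [F⁻]^2·[Li⁺]^2 / (P(F₂)); log Q = -3.851.
E = E° − (0.0592/n) log Q = +5.99 − (0.0592/2)(-3.851) = +6.104 V.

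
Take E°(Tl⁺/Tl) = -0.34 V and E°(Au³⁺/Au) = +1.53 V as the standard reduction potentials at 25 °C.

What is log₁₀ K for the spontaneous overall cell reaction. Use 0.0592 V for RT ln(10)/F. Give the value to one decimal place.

Cathode: Au³⁺/Au; anode: Tl⁺/Tl. E°cell = +1.87 V, n = 3.
log K = nE°cell / 0.0592 = (3)(+1.87) / 0.0592 = 94.8.

94.8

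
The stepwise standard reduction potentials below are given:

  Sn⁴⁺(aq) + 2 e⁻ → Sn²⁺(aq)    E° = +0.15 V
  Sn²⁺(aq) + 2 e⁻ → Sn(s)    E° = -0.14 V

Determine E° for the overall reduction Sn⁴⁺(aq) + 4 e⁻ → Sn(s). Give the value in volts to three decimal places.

+0.005 V

Since ΔG° = −nFE° is additive over sequential reductions, n₃E°₃ = n₁E°₁ + n₂E°₂.
E°₃ = (2×+0.15 + 2×-0.14) / 4 = (+0.020) / 4 = +0.005 V.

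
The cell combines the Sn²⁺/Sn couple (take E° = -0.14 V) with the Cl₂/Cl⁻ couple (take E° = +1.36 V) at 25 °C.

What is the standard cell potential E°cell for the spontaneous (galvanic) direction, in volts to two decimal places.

+1.50 V

The Cl₂/Cl⁻ couple has the higher reduction potential, so it is the cathode; Sn²⁺/Sn is oxidised at the anode.
E°cell = E°(cathode) − E°(anode) = (+1.36) − (-0.14) = +1.50 V.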